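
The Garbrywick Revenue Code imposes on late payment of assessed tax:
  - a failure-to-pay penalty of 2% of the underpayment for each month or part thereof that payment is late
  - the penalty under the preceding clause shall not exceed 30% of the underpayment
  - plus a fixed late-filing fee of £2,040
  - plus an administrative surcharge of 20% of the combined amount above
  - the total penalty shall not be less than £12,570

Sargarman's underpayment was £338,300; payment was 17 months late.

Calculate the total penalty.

Accrued rate: 2% × 17 = 34%, capped at 30% → 30%
Failure-to-pay penalty: 30% of £338,300 = £101,490
Penalty before surcharge: £101,490 + £2,040 = £103,530
Administrative surcharge: 20% of £103,530 = £20,706
Total penalty: £103,530 + £20,706 = £124,236
Minimum £12,570: £124,236 meets the minimum, no increase.

£124,236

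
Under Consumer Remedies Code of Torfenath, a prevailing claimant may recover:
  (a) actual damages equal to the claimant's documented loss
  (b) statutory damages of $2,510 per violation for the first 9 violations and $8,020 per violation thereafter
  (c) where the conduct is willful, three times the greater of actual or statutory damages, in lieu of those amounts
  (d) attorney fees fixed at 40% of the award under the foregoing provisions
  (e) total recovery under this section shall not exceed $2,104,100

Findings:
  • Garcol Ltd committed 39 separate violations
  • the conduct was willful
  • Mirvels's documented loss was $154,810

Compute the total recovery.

First 9 violations: 9 × $2,510 = $22,590
Remaining violations: (39 − 9) × $8,020 = $240,600
Statutory damages: $22,590 + $240,600 = $263,190
Greater of actual damages ($154,810) or statutory damages ($263,190): $263,190
Trebled: 3 × $263,190 = $789,570
Attorney fees: 40% of $789,570 = $315,828
Total before cap: $789,570 + $315,828 = $1,105,398
Cap at $2,104,100: $1,105,398 is within the cap, no reduction.

Total recovery: $1,105,398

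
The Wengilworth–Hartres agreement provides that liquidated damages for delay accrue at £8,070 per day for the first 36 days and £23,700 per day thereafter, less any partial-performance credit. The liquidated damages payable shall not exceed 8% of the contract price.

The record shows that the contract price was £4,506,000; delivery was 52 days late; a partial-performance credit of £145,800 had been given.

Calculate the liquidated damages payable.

First 36 days: 36 × £8,070 = £290,520
Remaining days: (52 − 36) × £23,700 = £379,200
Accrued per-day damages: £290,520 + £379,200 = £669,720
Less partial-performance credit: £669,720 − £145,800 = £523,920
Cap: 8% of £4,506,000 = £360,480
Cap at £360,480: £523,920 exceeds the cap → £360,480

£360,480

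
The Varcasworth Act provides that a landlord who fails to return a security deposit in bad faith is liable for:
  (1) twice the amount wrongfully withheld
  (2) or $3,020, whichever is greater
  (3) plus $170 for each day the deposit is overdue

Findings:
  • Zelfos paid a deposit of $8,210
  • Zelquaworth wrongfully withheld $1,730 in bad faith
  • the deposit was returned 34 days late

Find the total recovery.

Doubled: 2 × $1,730 = $3,460
Minimum $3,020: $3,460 meets the minimum, no increase.
Late-return penalty: 34 × $170 = $5,780
Damages plus late penalty: $3,460 + $5,780 = $9,240

$9,240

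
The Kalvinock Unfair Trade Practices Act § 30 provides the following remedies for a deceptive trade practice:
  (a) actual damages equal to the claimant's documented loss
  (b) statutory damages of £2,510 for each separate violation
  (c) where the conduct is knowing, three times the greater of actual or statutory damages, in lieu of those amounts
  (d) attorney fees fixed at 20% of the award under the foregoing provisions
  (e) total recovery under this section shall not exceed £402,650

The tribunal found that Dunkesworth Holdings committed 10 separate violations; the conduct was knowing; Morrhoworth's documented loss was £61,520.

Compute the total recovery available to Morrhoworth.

Statutory damages: 10 × £2,510 = £25,100
Greater of actual damages (£61,520) or statutory damages (£25,100): £61,520
Trebled: 3 × £61,520 = £184,560
Attorney fees: 20% of £184,560 = £36,912
Total before cap: £184,560 + £36,912 = £221,472
Cap at £402,650: £221,472 is within the cap, no reduction.

Total recovery: £221,472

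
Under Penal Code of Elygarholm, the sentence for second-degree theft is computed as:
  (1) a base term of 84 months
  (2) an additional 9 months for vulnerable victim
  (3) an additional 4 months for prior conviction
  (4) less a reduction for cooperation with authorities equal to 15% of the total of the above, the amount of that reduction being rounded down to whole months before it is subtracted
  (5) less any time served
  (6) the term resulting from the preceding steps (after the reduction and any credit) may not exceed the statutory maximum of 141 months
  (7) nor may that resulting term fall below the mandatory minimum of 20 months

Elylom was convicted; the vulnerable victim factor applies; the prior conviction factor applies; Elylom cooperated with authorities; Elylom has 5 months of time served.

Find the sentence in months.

78 months

Vulnerable victim enhancement: +9 months
Prior conviction enhancement: +4 months
Adjusted term: 84 months + 9 months + 4 months = 97 months
Cooperation with authorities reduction: 15% of 97 months = 14 months (rounded down)
After reduction: 97 − 14 = 83 months
Less time served: 83 months − 5 months = 78 months
Cap at 141 months: 78 months is within the cap, no reduction.
Minimum 20 months: 78 months meets the minimum, no increase.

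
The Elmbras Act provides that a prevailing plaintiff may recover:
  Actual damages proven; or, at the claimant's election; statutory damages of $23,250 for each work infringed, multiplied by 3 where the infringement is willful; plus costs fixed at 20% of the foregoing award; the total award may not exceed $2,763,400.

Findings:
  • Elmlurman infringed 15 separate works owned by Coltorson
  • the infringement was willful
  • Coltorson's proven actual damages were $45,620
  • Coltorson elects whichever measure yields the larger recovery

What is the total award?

$1,255,500

Statutory damages: 15 × $23,250 = $348,750
Trebled: 3 × $348,750 = $1,046,250
Greater of actual damages ($45,620) or enhanced statutory damages ($1,046,250): $1,046,250
Costs: 20% of $1,046,250 = $209,250
Award plus costs: $1,046,250 + $209,250 = $1,255,500
Cap at $2,763,400: $1,255,500 is within the cap, no reduction.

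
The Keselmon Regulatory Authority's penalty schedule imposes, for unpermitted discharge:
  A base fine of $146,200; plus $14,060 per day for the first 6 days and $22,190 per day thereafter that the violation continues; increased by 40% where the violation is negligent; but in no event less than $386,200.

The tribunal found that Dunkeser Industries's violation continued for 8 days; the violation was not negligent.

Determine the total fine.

$386,200

First 6 days: 6 × $14,060 = $84,360
Remaining days: (8 − 6) × $22,190 = $44,380
Per-day component: $84,360 + $44,380 = $128,740
Base plus per-day: $146,200 + $128,740 = $274,940
The violation was not negligent: no 40% increase.
Minimum $386,200: $274,940 is below the minimum → $386,200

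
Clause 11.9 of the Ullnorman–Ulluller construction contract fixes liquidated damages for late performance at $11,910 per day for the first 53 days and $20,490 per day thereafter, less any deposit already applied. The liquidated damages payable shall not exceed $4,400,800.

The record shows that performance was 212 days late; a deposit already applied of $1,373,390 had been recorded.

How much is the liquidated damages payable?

$2,515,750

First 53 days: 53 × $11,910 = $631,230
Remaining days: (212 − 53) × $20,490 = $3,257,910
Accrued per-day damages: $631,230 + $3,257,910 = $3,889,140
Less deposit already applied: $3,889,140 − $1,373,390 = $2,515,750
Cap at $4,400,800: $2,515,750 is within the cap, no reduction.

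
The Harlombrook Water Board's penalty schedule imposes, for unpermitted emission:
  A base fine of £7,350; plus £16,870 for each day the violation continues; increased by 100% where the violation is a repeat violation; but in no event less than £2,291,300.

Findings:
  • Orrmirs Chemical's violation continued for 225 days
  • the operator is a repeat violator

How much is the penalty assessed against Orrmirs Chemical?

£7,606,200

Per-day component: 225 × £16,870 = £3,795,750
Base plus per-day: £7,350 + £3,795,750 = £3,803,100
Enhancement: 100% of £3,803,100 = £3,803,100
Enhanced fine: £3,803,100 + £3,803,100 = £7,606,200
Minimum £2,291,300: £7,606,200 meets the minimum, no increase.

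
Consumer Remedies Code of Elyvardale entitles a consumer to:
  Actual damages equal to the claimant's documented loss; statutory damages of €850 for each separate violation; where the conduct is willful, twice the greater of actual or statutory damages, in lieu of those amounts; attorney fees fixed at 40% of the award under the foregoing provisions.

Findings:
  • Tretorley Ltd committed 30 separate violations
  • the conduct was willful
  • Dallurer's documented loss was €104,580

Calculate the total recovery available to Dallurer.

€292,824

Statutory damages: 30 × €850 = €25,500
Greater of actual damages (€104,580) or statutory damages (€25,500): €104,580
Doubled: 2 × €104,580 = €209,160
Attorney fees: 40% of €209,160 = €83,664
Total recovery: €209,160 + €83,664 = €292,824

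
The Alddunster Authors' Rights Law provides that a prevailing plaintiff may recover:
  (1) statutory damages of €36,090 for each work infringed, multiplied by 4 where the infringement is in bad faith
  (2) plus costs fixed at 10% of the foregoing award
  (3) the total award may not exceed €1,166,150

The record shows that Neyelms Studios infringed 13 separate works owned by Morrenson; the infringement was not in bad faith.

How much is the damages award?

Statutory damages: 13 × €36,090 = €469,170
Infringement not in bad faith: no ×4 enhancement.
Costs: 10% of €469,170 = €46,917
Award plus costs: €469,170 + €46,917 = €516,087
Cap at €1,166,150: €516,087 is within the cap, no reduction.

€516,087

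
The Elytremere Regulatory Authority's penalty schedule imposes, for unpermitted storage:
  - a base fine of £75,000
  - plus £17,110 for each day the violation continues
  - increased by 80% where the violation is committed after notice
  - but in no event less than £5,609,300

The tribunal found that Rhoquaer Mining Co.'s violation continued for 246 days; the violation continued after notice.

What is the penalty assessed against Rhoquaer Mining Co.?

Civil penalty: £7,711,308

Per-day component: 246 × £17,110 = £4,209,060
Base plus per-day: £75,000 + £4,209,060 = £4,284,060
Enhancement: 80% of £4,284,060 = £3,427,248
Enhanced fine: £4,284,060 + £3,427,248 = £7,711,308
Minimum £5,609,300: £7,711,308 meets the minimum, no increase.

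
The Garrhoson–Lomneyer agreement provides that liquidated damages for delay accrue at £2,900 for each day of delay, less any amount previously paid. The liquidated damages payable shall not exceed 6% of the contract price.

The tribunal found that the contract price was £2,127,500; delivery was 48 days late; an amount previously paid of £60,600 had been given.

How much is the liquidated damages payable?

Per-day damages: 48 × £2,900 = £139,200
Less amount previously paid: £139,200 − £60,600 = £78,600
Cap: 6% of £2,127,500 = £127,650
Cap at £127,650: £78,600 is within the cap, no reduction.

£78,600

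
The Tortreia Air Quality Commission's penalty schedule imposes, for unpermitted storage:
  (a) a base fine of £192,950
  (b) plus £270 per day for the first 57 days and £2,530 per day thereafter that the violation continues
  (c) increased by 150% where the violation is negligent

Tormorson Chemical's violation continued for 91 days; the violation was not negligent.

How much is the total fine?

£294,360

First 57 days: 57 × £270 = £15,390
Remaining days: (91 − 57) × £2,530 = £86,020
Per-day component: £15,390 + £86,020 = £101,410
Base plus per-day: £192,950 + £101,410 = £294,360
The violation was not negligent: no 150% increase.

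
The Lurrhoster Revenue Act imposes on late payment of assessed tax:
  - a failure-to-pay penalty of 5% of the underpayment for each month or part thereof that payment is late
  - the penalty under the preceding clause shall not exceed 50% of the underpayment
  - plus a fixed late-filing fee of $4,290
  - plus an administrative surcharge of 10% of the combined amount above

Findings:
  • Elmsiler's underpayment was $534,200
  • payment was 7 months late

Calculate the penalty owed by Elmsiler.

Accrued rate: 5% × 7 = 35%, capped at 50% → 35%
Failure-to-pay penalty: 35% of $534,200 = $186,970
Penalty before surcharge: $186,970 + $4,290 = $191,260
Administrative surcharge: 10% of $191,260 = $19,126
Total penalty: $191,260 + $19,126 = $210,386

$210,386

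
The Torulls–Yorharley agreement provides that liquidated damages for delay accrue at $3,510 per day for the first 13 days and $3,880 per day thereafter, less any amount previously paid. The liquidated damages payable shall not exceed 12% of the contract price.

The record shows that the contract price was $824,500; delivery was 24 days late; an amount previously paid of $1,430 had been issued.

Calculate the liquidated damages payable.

First 13 days: 13 × $3,510 = $45,630
Remaining days: (24 − 13) × $3,880 = $42,680
Accrued per-day damages: $45,630 + $42,680 = $88,310
Less amount previously paid: $88,310 − $1,430 = $86,880
Cap: 12% of $824,500 = $98,940
Cap at $98,940: $86,880 is within the cap, no reduction.

Liquidated damages: $86,880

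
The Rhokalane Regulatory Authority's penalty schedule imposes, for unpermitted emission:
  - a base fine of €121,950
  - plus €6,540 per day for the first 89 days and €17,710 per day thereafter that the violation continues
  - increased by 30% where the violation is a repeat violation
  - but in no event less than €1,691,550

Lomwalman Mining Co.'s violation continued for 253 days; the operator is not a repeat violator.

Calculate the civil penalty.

First 89 days: 89 × €6,540 = €582,060
Remaining days: (253 − 89) × €17,710 = €2,904,440
Per-day component: €582,060 + €2,904,440 = €3,486,500
Base plus per-day: €121,950 + €3,486,500 = €3,608,450
The operator is not a repeat violator: no 30% increase.
Minimum €1,691,550: €3,608,450 meets the minimum, no increase.

€3,608,450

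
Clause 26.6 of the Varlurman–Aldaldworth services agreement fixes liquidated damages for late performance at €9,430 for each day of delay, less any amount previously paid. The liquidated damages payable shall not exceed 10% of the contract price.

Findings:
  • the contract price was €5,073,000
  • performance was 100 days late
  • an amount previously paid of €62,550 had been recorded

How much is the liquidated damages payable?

€507,300

Per-day damages: 100 × €9,430 = €943,000
Less amount previously paid: €943,000 − €62,550 = €880,450
Cap: 10% of €5,073,000 = €507,300
Cap at €507,300: €880,450 exceeds the cap → €507,300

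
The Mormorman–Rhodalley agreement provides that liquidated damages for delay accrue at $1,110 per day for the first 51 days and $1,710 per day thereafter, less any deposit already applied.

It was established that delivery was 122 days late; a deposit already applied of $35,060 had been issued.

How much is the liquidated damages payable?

First 51 days: 51 × $1,110 = $56,610
Remaining days: (122 − 51) × $1,710 = $121,410
Accrued per-day damages: $56,610 + $121,410 = $178,020
Less deposit already applied: $178,020 − $35,060 = $142,960

$142,960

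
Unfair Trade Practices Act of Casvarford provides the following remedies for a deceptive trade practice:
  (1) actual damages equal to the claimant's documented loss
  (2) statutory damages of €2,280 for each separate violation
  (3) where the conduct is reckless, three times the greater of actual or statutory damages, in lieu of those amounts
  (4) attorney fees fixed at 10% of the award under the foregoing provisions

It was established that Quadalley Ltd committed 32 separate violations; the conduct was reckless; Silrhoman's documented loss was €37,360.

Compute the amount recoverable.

Statutory damages: 32 × €2,280 = €72,960
Greater of actual damages (€37,360) or statutory damages (€72,960): €72,960
Trebled: 3 × €72,960 = €218,880
Attorney fees: 10% of €218,880 = €21,888
Total recovery: €218,880 + €21,888 = €240,768

€240,768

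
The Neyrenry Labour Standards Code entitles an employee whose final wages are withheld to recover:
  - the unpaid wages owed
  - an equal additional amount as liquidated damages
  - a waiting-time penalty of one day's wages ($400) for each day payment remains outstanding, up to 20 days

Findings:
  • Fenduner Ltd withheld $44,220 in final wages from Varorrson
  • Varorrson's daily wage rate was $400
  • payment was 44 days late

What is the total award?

$96,440

Liquidated damages (equal amount): $44,220
Penalty days: min(44, 20) = 20
Waiting-time penalty: 20 × $400 = $8,000
Total award: $44,220 + $44,220 + $8,000 = $96,440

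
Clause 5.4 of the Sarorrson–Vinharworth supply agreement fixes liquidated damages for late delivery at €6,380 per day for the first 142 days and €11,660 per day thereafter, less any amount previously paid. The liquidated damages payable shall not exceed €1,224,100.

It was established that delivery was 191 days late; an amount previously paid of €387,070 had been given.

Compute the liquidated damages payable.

First 142 days: 142 × €6,380 = €905,960
Remaining days: (191 − 142) × €11,660 = €571,340
Accrued per-day damages: €905,960 + €571,340 = €1,477,300
Less amount previously paid: €1,477,300 − €387,070 = €1,090,230
Cap at €1,224,100: €1,090,230 is within the cap, no reduction.

€1,090,230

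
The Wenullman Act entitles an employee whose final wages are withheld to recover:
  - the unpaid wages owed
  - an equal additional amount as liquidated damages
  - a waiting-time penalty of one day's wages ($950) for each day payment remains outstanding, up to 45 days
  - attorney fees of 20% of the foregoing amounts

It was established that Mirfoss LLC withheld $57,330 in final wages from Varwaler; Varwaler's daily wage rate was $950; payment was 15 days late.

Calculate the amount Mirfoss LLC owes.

$154,692

Liquidated damages (equal amount): $57,330
Penalty days: min(15, 45) = 15
Waiting-time penalty: 15 × $950 = $14,250
Subtotal: $57,330 + $57,330 + $14,250 = $128,910
Attorney fees: 20% of $128,910 = $25,782
Total award: $128,910 + $25,782 = $154,692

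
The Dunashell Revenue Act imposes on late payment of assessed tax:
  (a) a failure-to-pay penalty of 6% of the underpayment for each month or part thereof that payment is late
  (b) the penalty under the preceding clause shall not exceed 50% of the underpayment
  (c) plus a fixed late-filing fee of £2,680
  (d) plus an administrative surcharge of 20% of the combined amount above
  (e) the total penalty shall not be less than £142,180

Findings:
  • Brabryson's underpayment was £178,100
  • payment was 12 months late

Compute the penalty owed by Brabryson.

£142,180

Accrued rate: 6% × 12 = 72%, capped at 50% → 50%
Failure-to-pay penalty: 50% of £178,100 = £89,050
Penalty before surcharge: £89,050 + £2,680 = £91,730
Administrative surcharge: 20% of £91,730 = £18,346
Total penalty: £91,730 + £18,346 = £110,076
Minimum £142,180: £110,076 is below the minimum → £142,180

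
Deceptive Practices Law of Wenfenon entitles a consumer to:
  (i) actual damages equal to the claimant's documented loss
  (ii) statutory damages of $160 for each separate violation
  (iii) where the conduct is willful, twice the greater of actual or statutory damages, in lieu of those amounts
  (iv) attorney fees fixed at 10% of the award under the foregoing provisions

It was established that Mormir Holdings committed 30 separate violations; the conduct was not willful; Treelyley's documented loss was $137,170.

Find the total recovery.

$156,167

Statutory damages: 30 × $160 = $4,800
Conduct not willful: the in-lieu enhancement does not apply.
Actual plus statutory damages: $137,170 + $4,800 = $141,970
Attorney fees: 10% of $141,970 = $14,197
Total recovery: $141,970 + $14,197 = $156,167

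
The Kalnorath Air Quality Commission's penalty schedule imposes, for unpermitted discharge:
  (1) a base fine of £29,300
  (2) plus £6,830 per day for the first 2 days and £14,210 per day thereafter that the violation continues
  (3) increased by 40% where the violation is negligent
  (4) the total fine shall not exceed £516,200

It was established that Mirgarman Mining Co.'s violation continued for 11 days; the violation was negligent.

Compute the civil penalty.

£239,190

First 2 days: 2 × £6,830 = £13,660
Remaining days: (11 − 2) × £14,210 = £127,890
Per-day component: £13,660 + £127,890 = £141,550
Base plus per-day: £29,300 + £141,550 = £170,850
Enhancement: 40% of £170,850 = £68,340
Enhanced fine: £170,850 + £68,340 = £239,190
Cap at £516,200: £239,190 is within the cap, no reduction.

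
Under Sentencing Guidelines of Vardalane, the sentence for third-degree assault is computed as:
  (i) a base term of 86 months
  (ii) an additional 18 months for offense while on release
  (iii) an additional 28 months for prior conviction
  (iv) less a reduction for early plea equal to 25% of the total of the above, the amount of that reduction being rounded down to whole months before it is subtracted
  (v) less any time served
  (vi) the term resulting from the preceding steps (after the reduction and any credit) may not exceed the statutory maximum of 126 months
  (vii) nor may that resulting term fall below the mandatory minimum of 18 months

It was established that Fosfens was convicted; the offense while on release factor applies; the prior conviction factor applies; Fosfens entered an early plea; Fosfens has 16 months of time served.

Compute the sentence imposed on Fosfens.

Offense while on release enhancement: +18 months
Prior conviction enhancement: +28 months
Adjusted term: 86 months + 18 months + 28 months = 132 months
Early plea reduction: 25% of 132 months = 33 months (rounded down)
After reduction: 132 − 33 = 99 months
Less time served: 99 months − 16 months = 83 months
Cap at 126 months: 83 months is within the cap, no reduction.
Minimum 18 months: 83 months meets the minimum, no increase.

83 months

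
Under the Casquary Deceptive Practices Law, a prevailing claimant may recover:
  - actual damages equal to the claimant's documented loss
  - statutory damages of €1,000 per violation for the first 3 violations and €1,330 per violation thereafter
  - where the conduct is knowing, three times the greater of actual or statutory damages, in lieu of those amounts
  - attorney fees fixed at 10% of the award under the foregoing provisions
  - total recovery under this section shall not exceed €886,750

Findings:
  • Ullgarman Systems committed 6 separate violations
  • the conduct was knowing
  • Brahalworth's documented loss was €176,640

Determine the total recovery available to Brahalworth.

First 3 violations: 3 × €1,000 = €3,000
Remaining violations: (6 − 3) × €1,330 = €3,990
Statutory damages: €3,000 + €3,990 = €6,990
Greater of actual damages (€176,640) or statutory damages (€6,990): €176,640
Trebled: 3 × €176,640 = €529,920
Attorney fees: 10% of €529,920 = €52,992
Total before cap: €529,920 + €52,992 = €582,912
Cap at €886,750: €582,912 is within the cap, no reduction.

€582,912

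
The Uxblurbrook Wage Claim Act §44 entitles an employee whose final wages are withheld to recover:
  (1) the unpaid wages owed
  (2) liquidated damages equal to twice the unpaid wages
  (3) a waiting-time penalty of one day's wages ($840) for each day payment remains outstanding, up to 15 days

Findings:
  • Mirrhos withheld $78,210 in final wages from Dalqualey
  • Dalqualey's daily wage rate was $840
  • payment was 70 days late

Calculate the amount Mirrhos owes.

$247,230

Doubled: 2 × $78,210 = $156,420
Penalty days: min(70, 15) = 15
Waiting-time penalty: 15 × $840 = $12,600
Total award: $78,210 + $156,420 + $12,600 = $247,230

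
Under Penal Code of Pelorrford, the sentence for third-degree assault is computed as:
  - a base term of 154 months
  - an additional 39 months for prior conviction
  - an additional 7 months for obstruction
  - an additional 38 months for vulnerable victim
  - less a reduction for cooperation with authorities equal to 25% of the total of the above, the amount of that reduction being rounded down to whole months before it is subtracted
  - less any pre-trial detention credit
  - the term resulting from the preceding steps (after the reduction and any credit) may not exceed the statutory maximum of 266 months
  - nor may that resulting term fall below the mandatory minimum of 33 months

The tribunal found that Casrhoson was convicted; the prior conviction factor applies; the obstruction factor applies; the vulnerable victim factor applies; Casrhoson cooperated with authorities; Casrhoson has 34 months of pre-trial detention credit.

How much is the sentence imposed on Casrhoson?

145 months

Prior conviction enhancement: +39 months
Obstruction enhancement: +7 months
Vulnerable victim enhancement: +38 months
Adjusted term: 154 months + 39 months + 7 months + 38 months = 238 months
Cooperation with authorities reduction: 25% of 238 months = 59 months (rounded down)
After reduction: 238 − 59 = 179 months
Less pre-trial detention credit: 179 months − 34 months = 145 months
Cap at 266 months: 145 months is within the cap, no reduction.
Minimum 33 months: 145 months meets the minimum, no increase.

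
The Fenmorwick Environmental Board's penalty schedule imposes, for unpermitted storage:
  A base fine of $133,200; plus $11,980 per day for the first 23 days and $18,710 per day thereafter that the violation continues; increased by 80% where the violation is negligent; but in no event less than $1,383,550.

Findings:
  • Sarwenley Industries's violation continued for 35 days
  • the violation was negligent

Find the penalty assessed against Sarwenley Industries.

First 23 days: 23 × $11,980 = $275,540
Remaining days: (35 − 23) × $18,710 = $224,520
Per-day component: $275,540 + $224,520 = $500,060
Base plus per-day: $133,200 + $500,060 = $633,260
Enhancement: 80% of $633,260 = $506,608
Enhanced fine: $633,260 + $506,608 = $1,139,868
Minimum $1,383,550: $1,139,868 is below the minimum → $1,383,550

Civil penalty: $1,383,550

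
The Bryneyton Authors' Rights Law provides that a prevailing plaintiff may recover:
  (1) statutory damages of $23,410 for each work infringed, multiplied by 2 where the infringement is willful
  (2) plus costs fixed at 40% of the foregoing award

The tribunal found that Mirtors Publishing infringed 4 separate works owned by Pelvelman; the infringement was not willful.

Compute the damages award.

Statutory damages: 4 × $23,410 = $93,640
Infringement not willful: no ×2 enhancement.
Costs: 40% of $93,640 = $37,456
Award plus costs: $93,640 + $37,456 = $131,096

$131,096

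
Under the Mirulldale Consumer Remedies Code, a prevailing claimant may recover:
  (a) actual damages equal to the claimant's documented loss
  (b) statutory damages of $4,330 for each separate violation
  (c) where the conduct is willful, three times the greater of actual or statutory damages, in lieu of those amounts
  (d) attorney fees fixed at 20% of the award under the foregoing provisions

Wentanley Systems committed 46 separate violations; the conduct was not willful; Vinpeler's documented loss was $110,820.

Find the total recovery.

Statutory damages: 46 × $4,330 = $199,180
Conduct not willful: the in-lieu enhancement does not apply.
Actual plus statutory damages: $110,820 + $199,180 = $310,000
Attorney fees: 20% of $310,000 = $62,000
Total recovery: $310,000 + $62,000 = $372,000

Total recovery: $372,000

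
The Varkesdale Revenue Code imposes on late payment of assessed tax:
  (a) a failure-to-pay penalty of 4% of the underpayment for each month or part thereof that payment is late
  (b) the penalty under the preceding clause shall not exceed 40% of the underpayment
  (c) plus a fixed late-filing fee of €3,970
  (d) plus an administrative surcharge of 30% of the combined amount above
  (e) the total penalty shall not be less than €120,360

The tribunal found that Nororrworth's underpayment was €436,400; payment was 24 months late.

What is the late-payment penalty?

Accrued rate: 4% × 24 = 96%, capped at 40% → 40%
Failure-to-pay penalty: 40% of €436,400 = €174,560
Penalty before surcharge: €174,560 + €3,970 = €178,530
Administrative surcharge: 30% of €178,530 = €53,559
Total penalty: €178,530 + €53,559 = €232,089
Minimum €120,360: €232,089 meets the minimum, no increase.

€232,089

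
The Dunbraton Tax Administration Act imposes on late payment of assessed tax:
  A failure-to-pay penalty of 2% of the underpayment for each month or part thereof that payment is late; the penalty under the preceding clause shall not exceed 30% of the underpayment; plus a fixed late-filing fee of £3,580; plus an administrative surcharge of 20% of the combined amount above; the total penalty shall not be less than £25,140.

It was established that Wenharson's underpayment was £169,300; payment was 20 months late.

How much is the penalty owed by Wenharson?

Penalty: £65,244

Accrued rate: 2% × 20 = 40%, capped at 30% → 30%
Failure-to-pay penalty: 30% of £169,300 = £50,790
Penalty before surcharge: £50,790 + £3,580 = £54,370
Administrative surcharge: 20% of £54,370 = £10,874
Total penalty: £54,370 + £10,874 = £65,244
Minimum £25,140: £65,244 meets the minimum, no increase.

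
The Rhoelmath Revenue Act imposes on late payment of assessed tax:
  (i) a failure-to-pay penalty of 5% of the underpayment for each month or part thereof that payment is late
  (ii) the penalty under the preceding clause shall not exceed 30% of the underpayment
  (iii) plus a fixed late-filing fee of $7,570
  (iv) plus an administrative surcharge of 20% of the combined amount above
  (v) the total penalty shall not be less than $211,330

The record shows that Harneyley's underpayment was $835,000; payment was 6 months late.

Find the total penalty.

Accrued rate: 5% × 6 = 30%, capped at 30% → 30%
Failure-to-pay penalty: 30% of $835,000 = $250,500
Penalty before surcharge: $250,500 + $7,570 = $258,070
Administrative surcharge: 20% of $258,070 = $51,614
Total penalty: $258,070 + $51,614 = $309,684
Minimum $211,330: $309,684 meets the minimum, no increase.

$309,684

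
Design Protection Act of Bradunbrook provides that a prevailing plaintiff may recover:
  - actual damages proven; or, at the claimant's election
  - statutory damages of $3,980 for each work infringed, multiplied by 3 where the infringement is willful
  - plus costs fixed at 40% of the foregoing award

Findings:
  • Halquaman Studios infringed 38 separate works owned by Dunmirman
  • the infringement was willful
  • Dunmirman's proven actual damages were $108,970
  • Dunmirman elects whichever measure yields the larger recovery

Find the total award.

$635,208

Statutory damages: 38 × $3,980 = $151,240
Trebled: 3 × $151,240 = $453,720
Greater of actual damages ($108,970) or enhanced statutory damages ($453,720): $453,720
Costs: 40% of $453,720 = $181,488
Award plus costs: $453,720 + $181,488 = $635,208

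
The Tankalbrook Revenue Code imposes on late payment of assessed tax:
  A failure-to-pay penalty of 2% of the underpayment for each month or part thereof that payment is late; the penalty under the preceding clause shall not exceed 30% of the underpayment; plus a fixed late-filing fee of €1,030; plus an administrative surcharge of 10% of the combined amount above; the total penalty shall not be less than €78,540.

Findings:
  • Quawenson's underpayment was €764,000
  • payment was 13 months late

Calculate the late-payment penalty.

€219,637

Accrued rate: 2% × 13 = 26%, capped at 30% → 26%
Failure-to-pay penalty: 26% of €764,000 = €198,640
Penalty before surcharge: €198,640 + €1,030 = €199,670
Administrative surcharge: 10% of €199,670 = €19,967
Total penalty: €199,670 + €19,967 = €219,637
Minimum €78,540: €219,637 meets the minimum, no increase.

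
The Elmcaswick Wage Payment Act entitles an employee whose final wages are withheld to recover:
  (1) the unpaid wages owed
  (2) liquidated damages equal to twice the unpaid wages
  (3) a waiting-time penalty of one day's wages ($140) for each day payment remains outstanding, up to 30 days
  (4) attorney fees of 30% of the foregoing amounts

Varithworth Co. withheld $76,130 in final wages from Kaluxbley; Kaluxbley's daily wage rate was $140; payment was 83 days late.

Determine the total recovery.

Doubled: 2 × $76,130 = $152,260
Penalty days: min(83, 30) = 30
Waiting-time penalty: 30 × $140 = $4,200
Subtotal: $76,130 + $152,260 + $4,200 = $232,590
Attorney fees: 30% of $232,590 = $69,777
Total award: $232,590 + $69,777 = $302,367

$302,367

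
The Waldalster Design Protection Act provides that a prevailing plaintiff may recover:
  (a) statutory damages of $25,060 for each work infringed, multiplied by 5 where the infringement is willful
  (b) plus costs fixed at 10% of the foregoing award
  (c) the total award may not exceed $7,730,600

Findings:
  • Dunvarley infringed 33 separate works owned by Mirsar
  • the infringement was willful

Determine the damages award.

$4,548,390

Statutory damages: 33 × $25,060 = $826,980
Multiplied by 5: 5 × $826,980 = $4,134,900
Costs: 10% of $4,134,900 = $413,490
Award plus costs: $4,134,900 + $413,490 = $4,548,390
Cap at $7,730,600: $4,548,390 is within the cap, no reduction.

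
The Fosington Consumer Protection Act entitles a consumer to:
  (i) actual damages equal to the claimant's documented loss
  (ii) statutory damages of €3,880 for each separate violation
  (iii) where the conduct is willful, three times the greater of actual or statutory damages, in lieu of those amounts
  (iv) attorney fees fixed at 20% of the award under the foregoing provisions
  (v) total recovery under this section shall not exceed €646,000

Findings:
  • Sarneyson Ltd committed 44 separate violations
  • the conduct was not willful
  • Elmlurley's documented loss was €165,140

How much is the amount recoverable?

Statutory damages: 44 × €3,880 = €170,720
Conduct not willful: the in-lieu enhancement does not apply.
Actual plus statutory damages: €165,140 + €170,720 = €335,860
Attorney fees: 20% of €335,860 = €67,172
Total before cap: €335,860 + €67,172 = €403,032
Cap at €646,000: €403,032 is within the cap, no reduction.

€403,032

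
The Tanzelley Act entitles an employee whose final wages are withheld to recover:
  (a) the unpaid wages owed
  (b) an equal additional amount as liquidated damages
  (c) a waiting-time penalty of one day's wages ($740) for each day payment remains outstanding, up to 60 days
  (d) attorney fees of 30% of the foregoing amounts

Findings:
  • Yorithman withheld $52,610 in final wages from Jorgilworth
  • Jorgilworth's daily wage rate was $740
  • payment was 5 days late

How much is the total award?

Liquidated damages (equal amount): $52,610
Penalty days: min(5, 60) = 5
Waiting-time penalty: 5 × $740 = $3,700
Subtotal: $52,610 + $52,610 + $3,700 = $108,920
Attorney fees: 30% of $108,920 = $32,676
Total award: $108,920 + $32,676 = $141,596

$141,596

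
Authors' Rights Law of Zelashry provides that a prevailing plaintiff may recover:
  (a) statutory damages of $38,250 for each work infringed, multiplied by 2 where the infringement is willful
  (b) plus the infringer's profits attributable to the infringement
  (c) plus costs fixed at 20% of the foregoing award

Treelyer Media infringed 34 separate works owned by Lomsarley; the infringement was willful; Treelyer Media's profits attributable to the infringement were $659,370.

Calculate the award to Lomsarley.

$3,912,444

Statutory damages: 34 × $38,250 = $1,300,500
Doubled: 2 × $1,300,500 = $2,601,000
Combined award: $2,601,000 + $659,370 = $3,260,370
Costs: 20% of $3,260,370 = $652,074
Award plus costs: $3,260,370 + $652,074 = $3,912,444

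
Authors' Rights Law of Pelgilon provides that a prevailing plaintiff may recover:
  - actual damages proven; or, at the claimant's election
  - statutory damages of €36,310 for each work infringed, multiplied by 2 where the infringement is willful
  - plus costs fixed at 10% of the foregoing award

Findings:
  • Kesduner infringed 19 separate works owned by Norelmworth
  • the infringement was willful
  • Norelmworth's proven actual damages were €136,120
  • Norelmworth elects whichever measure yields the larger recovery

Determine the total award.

Award: €1,517,758

Statutory damages: 19 × €36,310 = €689,890
Doubled: 2 × €689,890 = €1,379,780
Greater of actual damages (€136,120) or enhanced statutory damages (€1,379,780): €1,379,780
Costs: 10% of €1,379,780 = €137,978
Award plus costs: €1,379,780 + €137,978 = €1,517,758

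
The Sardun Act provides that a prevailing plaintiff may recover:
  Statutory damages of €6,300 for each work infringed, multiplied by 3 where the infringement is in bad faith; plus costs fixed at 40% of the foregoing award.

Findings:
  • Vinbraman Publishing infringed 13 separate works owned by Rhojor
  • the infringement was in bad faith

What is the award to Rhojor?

Statutory damages: 13 × €6,300 = €81,900
Trebled: 3 × €81,900 = €245,700
Costs: 40% of €245,700 = €98,280
Award plus costs: €245,700 + €98,280 = €343,980

Award: €343,980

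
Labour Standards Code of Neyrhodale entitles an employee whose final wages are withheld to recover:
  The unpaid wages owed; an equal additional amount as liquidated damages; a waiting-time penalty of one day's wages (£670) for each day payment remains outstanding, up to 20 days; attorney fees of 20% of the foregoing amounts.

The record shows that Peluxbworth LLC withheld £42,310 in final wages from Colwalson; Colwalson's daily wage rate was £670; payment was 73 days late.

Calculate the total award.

£117,624

Liquidated damages (equal amount): £42,310
Penalty days: min(73, 20) = 20
Waiting-time penalty: 20 × £670 = £13,400
Subtotal: £42,310 + £42,310 + £13,400 = £98,020
Attorney fees: 20% of £98,020 = £19,604
Total award: £98,020 + £19,604 = £117,624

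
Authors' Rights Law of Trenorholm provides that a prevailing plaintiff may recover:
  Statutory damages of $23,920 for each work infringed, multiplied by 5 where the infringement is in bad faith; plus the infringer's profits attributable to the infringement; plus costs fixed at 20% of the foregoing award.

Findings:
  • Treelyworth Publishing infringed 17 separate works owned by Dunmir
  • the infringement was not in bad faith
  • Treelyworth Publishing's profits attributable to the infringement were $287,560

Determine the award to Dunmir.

Statutory damages: 17 × $23,920 = $406,640
Infringement not in bad faith: no ×5 enhancement.
Combined award: $406,640 + $287,560 = $694,200
Costs: 20% of $694,200 = $138,840
Award plus costs: $694,200 + $138,840 = $833,040

$833,040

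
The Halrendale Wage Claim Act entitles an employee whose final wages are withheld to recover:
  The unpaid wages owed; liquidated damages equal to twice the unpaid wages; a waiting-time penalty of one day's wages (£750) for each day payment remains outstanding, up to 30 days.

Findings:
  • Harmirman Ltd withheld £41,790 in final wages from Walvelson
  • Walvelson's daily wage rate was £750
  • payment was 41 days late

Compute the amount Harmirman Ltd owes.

Doubled: 2 × £41,790 = £83,580
Penalty days: min(41, 30) = 30
Waiting-time penalty: 30 × £750 = £22,500
Total award: £41,790 + £83,580 + £22,500 = £147,870

£147,870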